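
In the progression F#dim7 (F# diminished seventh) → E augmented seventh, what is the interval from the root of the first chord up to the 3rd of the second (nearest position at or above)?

major 2nd

F#dim7 (F# diminished seventh) has F# as its root, and E augmented seventh has G# as its 3rd.
From F# to G# is 2 semitones, exactly the major second.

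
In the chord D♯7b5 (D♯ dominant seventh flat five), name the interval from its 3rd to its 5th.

D♯7b5 (D♯ dominant seventh flat five): D♯-F𝄪-A-C♯.
The 3rd is F𝄪 and the 5th is A.
3 letter names make it a third; at 2 semitones (a whole step narrower than major) the quality is diminished.

diminished 3rd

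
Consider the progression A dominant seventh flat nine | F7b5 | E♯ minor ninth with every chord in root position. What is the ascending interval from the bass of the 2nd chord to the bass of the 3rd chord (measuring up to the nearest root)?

The roots are F and E♯.
F up to E♯ is 12 semitones, a half step wider than a major seventh, so the interval is augmented.

A7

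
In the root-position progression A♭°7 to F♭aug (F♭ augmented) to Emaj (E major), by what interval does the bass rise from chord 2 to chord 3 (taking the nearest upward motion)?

The roots are F♭ and E.
7 letter names make it a seventh; at 12 semitones (a half step wider than major) the quality is augmented.

augmented 7th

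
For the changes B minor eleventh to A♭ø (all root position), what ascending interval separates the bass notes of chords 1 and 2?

diminished seventh

The roots are B and A♭.
7 letter names make it a seventh; at 9 semitones (a whole step narrower than major) the quality is diminished.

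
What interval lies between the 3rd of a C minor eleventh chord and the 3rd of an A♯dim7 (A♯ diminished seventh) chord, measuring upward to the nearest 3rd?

augmented sixth

The 3rd of C minor eleventh is E♭; the 3rd of A♯dim7 (A♯ diminished seventh) is C♯.
From E♭ to C♯: 10 semitones over a sixth = augmented.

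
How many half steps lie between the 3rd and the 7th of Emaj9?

Emaj9 (E major ninth) is spelled E–G♯–B–D♯–F♯.
G♯ to D♯ is a perfect fifth: 7 semitones.

7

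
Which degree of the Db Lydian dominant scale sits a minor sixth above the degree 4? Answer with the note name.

Eb

The scale is Db Eb F G Ab Bb Cb.
The degree 4 is G; a minor sixth above that is Eb — scale degree 2.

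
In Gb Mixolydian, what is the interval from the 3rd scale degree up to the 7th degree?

d5

Gb mixolydian: Gb Ab Bb Cb Db Eb Fb.
3rd scale degree = Bb; 7th scale degree = Fb.
Bb up to Fb is 6 semitones, a half step narrower than a perfect fifth, so the interval is diminished.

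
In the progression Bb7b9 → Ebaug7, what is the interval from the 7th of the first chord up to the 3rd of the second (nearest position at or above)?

The 7th of Bb7b9 is Ab; the 3rd of Ebaug7 is G.
Counting 7 letters and 11 half steps from Ab gives a major seventh.

major seventh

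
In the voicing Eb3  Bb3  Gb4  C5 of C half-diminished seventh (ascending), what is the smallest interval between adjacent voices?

A4

Adjacent intervals: Eb3→Bb3 = perfect fifth; Bb3→Gb4 = minor sixth; Gb4→C5 = augmented fourth.
The smallest is Gb4 to C5, an augmented fourth (6 semitones).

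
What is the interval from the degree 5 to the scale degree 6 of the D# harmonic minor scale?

m2

The scale runs D# E# F# G# A# B C##.
The degree 5 is A# and the degree 6 is B.
2 letter names make it a second; at 1 semitone (a half step narrower than major) the quality is minor.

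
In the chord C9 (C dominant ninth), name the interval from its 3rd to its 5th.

m3

The chord tones of C dominant ninth are C-E-G-Bb-D.
So we need the interval from E up to G.
E up to G is 3 semitones, a half step narrower than a major third, so the interval is minor.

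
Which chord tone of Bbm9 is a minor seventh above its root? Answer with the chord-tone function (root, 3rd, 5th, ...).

Spelling the chord: Bb–Db–F–Ab–C.
The root is Bb. A minor seventh above Bb is Ab.
Ab is the chord's 7th.

7th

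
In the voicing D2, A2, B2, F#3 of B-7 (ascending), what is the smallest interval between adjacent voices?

Adjacent intervals: D2→A2 = perfect fifth; A2→B2 = major second; B2→F#3 = perfect fifth.
The smallest is A2 to B2, a major second (2 semitones).

major second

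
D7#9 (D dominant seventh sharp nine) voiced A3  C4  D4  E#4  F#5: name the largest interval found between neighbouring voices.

minor ninth

Adjacent intervals: A3→C4 = minor third; C4→D4 = major second; D4→E#4 = augmented second; E#4→F#5 = minor ninth.
The largest is E#4 to F#5, a minor ninth (13 semitones).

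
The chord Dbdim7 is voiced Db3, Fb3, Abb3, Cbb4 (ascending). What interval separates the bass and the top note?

The outer voices are Db3 and Cbb4.
From Db to Cbb: 9 semitones over a seventh = diminished.

diminished seventh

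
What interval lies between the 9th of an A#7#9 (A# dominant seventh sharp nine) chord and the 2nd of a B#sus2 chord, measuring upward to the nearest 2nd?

A#7#9 (A# dominant seventh sharp nine) has B## as its 9th, and B#sus2 has C## as its 2nd.
From B## to C##: 1 semitone over a second = minor.

minor second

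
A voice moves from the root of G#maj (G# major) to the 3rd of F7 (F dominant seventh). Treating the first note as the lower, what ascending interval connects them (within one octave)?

The root of G#maj (G# major) is G#; the 3rd of F7 (F dominant seventh) is A.
2 letter names make it a second; at 1 semitone (a half step narrower than major) the quality is minor.

minor second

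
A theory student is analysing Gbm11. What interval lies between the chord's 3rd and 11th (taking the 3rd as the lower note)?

Gb minor eleventh: Gb Bbb Db Fb Ab Cb.
So we need the interval from Bbb up to Cb.
Bbb up to Cb spans 9 letter names and 14 semitones — a major ninth.

major ninth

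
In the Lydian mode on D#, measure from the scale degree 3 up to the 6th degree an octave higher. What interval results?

Spelling the Lydian mode on D#: D# E# F## G## A# B# C##.
That puts F## below B#.
Counting 11 letters and 17 half steps from F## gives a perfect eleventh.

perfect eleventh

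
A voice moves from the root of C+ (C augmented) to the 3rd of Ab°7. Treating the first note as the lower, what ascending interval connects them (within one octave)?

The root of C+ (C augmented) is C; the 3rd of Ab°7 is Cb.
From C to Cb: 11 semitones over an octave = diminished.

diminished octave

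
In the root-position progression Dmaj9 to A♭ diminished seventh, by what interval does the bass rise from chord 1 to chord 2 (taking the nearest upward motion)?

The roots are D and A♭.
From D to A♭: 6 semitones over a fifth = diminished.

d5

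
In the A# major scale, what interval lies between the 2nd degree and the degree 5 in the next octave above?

perfect eleventh

A# major: A# B# C## D# E# F## G##.
2nd degree = B#; 5th scale degree (up an octave) = E#.
From B# to E# is 17 semitones, exactly the perfect eleventh.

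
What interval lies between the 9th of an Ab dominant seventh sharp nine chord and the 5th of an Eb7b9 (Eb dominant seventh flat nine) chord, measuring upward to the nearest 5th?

diminished 8th

The 9th of Ab dominant seventh sharp nine is B; the 5th of Eb7b9 (Eb dominant seventh flat nine) is Bb.
From B to Bb: 11 semitones over an octave = diminished.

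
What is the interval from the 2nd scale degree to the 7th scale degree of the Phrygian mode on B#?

B# phrygian: B# C# D# E# F## G# A#.
The 2nd scale degree is C# and the degree 7 is A#.
From C# to A# is 9 semitones, exactly the major sixth.

M6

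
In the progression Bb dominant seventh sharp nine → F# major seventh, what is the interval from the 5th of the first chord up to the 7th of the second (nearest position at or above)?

The 5th of Bb dominant seventh sharp nine is F; the 7th of F# major seventh is E#.
F up to E# is 12 semitones, a half step wider than a major seventh, so the interval is augmented.

A7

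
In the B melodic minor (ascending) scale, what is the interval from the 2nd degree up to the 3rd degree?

Spelling the B melodic minor (ascending) scale: B C# D E F# G# A#.
2nd degree = C#; 3rd scale degree = D.
2 letter names make it a second; at 1 semitone (a half step narrower than major) the quality is minor.

minor second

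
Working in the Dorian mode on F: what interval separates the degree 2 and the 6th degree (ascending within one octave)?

The scale runs F G A♭ B♭ C D E♭.
So we need the interval from G up to D.
G up to D spans 5 letter names and 7 semitones — a perfect fifth.

perfect fifth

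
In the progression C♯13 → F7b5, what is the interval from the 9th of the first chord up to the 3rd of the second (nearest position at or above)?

C♯13 has D♯ as its 9th, and F7b5 has A as its 3rd.
D♯ up to A is 6 semitones, a half step narrower than a perfect fifth, so the interval is diminished.

d5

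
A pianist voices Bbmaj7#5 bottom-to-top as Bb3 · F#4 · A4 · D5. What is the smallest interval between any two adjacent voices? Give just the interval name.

Adjacent intervals: Bb3→F#4 = augmented fifth; F#4→A4 = minor third; A4→D5 = perfect fourth.
The smallest is F#4 to A4, a minor third (3 semitones).

m3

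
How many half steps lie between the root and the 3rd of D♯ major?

4

The chord tones of D♯ major are D♯–F𝄪–A♯.
D♯ to F𝄪 is a major third: 4 semitones.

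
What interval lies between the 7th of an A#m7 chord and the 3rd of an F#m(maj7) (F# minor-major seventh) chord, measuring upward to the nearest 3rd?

The 7th of A#m7 is G#; the 3rd of F#m(maj7) (F# minor-major seventh) is A.
From G# to A: 1 semitone over a second = minor.

minor second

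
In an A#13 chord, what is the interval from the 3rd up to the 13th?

perfect eleventh

Spelling the chord: A#–C##–E#–G#–B#–F##.
3rd = C##; 13th = F##.
C## up to F## spans 11 letter names and 17 semitones — a perfect eleventh.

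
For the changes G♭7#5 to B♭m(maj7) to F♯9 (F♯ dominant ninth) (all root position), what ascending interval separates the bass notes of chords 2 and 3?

The roots are B♭ and F♯.
B♭ up to F♯ is 8 semitones, a half step wider than a perfect fifth, so the interval is augmented.

augmented fifth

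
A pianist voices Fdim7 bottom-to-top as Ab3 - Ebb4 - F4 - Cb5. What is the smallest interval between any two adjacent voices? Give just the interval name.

Adjacent intervals: Ab3→Ebb4 = diminished fifth; Ebb4→F4 = augmented second; F4→Cb5 = diminished fifth.
The smallest is Ebb4 to F4, an augmented second (3 semitones).

augmented 2nd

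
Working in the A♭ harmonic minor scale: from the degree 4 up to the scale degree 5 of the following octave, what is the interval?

major ninth

The scale runs A♭ B♭ C♭ D♭ E♭ F♭ G.
That puts D♭ below E♭.
Counting 9 letters and 14 half steps from D♭ gives a major ninth.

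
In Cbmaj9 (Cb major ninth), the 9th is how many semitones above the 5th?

The chord tones of Cbmaj9 (Cb major ninth) are Cb-Eb-Gb-Bb-Db.
Gb to Db is a perfect fifth: 7 semitones.

7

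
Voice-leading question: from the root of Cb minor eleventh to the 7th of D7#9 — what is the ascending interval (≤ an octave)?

The root of Cb minor eleventh is Cb; the 7th of D7#9 is C.
From Cb to C: 1 semitone over a unison = augmented.

augmented 1st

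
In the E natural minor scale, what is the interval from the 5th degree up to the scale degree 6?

The scale runs E F# G A B C D.
So we need the interval from B up to C.
B up to C is 1 semitone, a half step narrower than a major second, so the interval is minor.

minor second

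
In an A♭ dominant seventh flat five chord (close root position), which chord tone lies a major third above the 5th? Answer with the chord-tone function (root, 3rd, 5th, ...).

The chord tones of A♭7b5 are A♭, C, E𝄫, G♭.
The 5th is E𝄫. A major third above E𝄫 is G♭.
G♭ is the chord's 7th.

7th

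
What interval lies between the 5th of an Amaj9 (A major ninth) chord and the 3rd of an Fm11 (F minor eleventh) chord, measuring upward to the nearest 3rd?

diminished fourth

The 5th of Amaj9 (A major ninth) is E; the 3rd of Fm11 (F minor eleventh) is Ab.
From E to Ab: 4 semitones over a fourth = diminished.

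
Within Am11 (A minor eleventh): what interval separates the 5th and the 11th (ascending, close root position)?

minor seventh

The chord tones of Am11 are A, C, E, G, B, D.
That puts E below D.
E up to D is 10 semitones, a half step narrower than a major seventh, so the interval is minor.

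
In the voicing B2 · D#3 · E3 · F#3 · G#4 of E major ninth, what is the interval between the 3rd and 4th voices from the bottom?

Those voices are E3 and F#3.
From E to F# is 2 semitones, exactly the major second.

major second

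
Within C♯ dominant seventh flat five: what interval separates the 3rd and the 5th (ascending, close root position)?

The chord tones of C♯ dominant seventh flat five are C♯ E♯ G B.
The 3rd is E♯ and the 5th is G.
E♯ up to G is 2 semitones, a whole step narrower than a major third, so the interval is diminished.

diminished third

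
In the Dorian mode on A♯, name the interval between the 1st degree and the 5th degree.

A♯ dorian: A♯ B♯ C♯ D♯ E♯ F𝄪 G♯.
The 1st degree is A♯ and the 5th scale degree is E♯.
Counting 5 letters and 7 half steps from A♯ gives a perfect fifth.

perfect fifth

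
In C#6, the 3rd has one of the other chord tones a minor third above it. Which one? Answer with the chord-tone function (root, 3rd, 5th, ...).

5th

Spelling the chord: C#, E#, G#, A#.
The 3rd is E#. A minor third above E# is G#.
G# is the chord's 5th.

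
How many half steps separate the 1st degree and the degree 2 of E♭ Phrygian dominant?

1

The scale is E♭ F♭ G A♭ B♭ C♭ D♭.
E♭ up to F♭ is a minor second — 1 semitone.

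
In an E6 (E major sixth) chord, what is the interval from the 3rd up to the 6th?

Spelling the chord: E G# B C#.
The 3rd is G# and the 6th is C#.
G# up to C# spans 4 letter names and 5 semitones — a perfect fourth.

P4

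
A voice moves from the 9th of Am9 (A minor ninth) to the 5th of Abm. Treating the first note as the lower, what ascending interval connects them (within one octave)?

diminished 4th

The 9th of Am9 (A minor ninth) is B; the 5th of Abm is Eb.
B up to Eb is 4 semitones, a half step narrower than a perfect fourth, so the interval is diminished.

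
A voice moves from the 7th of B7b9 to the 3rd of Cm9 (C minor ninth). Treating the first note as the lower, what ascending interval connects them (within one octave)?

The 7th of B7b9 is A; the 3rd of Cm9 (C minor ninth) is Eb.
A up to Eb is 6 semitones, a half step narrower than a perfect fifth, so the interval is diminished.

diminished 5th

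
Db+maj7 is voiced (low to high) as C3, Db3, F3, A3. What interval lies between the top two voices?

major third

Those voices are F3 and A3.
F up to A spans 3 letter names and 4 semitones — a major third.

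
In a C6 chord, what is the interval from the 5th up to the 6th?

C6 (C major sixth) is spelled C E G A.
So we need the interval from G up to A.
G up to A spans 2 letter names and 2 semitones — a major second.

M2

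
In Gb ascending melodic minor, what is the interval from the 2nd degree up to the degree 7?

major sixth

Spelling Gb ascending melodic minor: Gb Ab Bbb Cb Db Eb F.
That puts Ab below F.
From Ab to F is 9 semitones, exactly the major sixth.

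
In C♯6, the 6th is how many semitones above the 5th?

2

The chord tones of C♯6 (C♯ major sixth) are C♯–E♯–G♯–A♯.
G♯ to A♯ is a major second: 2 semitones.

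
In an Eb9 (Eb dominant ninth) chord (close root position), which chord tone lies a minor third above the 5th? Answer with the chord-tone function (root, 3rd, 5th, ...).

7th

The chord tones of Eb9 are Eb-G-Bb-Db-F.
The 5th is Bb. A minor third above Bb is Db.
Db is the chord's 7th.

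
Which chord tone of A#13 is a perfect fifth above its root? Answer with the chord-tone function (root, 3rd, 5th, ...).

5th

A#13: A#–C##–E#–G#–B#–F##.
The root is A#. A perfect fifth above A# is E#.
E# is the chord's 5th.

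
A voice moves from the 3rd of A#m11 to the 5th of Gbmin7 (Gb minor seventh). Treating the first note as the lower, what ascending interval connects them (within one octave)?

diminished second

A#m11 has C# as its 3rd, and Gbmin7 (Gb minor seventh) has Db as its 5th.
From C# to Db: 0 semitones over a second = diminished.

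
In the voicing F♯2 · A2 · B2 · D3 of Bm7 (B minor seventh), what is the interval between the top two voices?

Those voices are B2 and D3.
B up to D is 3 semitones, a half step narrower than a major third, so the interval is minor.

minor 3rd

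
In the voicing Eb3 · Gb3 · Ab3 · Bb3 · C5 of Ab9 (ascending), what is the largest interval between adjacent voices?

major ninth

Adjacent intervals: Eb3→Gb3 = minor third; Gb3→Ab3 = major second; Ab3→Bb3 = major second; Bb3→C5 = major ninth.
The largest is Bb3 to C5, a major ninth (14 semitones).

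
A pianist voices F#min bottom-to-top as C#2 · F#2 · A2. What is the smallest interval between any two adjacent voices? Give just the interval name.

minor third

Adjacent intervals: C#2→F#2 = perfect fourth; F#2→A2 = minor third.
The smallest is F#2 to A2, a minor third (3 semitones).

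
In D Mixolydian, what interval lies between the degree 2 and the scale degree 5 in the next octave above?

perfect eleventh

Spelling D Mixolydian: D E F# G A B C.
The degree 2 is E and the 5th degree (up an octave) is A.
Counting 11 letters and 17 half steps from E gives a perfect eleventh.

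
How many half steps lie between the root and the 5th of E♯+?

8

Spelling the chord: E♯–G𝄪–B𝄪.
E♯ to B𝄪 is an augmented fifth: 8 semitones.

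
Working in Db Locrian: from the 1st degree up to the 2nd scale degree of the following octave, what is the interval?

The scale runs Db Ebb Fb Gb Abb Bbb Cb.
So we need the interval from Db up to Ebb.
From Db to Ebb: 13 semitones over a ninth = minor.

minor 9th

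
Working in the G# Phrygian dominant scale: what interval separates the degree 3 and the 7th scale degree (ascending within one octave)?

The scale runs G# A B# C# D# E F#.
So we need the interval from B# up to F#.
B# up to F# is 6 semitones, a half step narrower than a perfect fifth, so the interval is diminished.

diminished fifth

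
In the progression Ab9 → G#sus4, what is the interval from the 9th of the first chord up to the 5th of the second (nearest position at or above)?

Ab9 has Bb as its 9th, and G#sus4 has D# as its 5th.
3 letter names make it a third; at 5 semitones (a half step wider than major) the quality is augmented.

augmented third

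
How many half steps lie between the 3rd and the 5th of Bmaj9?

3

Bmaj9 (B major ninth) is spelled B D# F# A# C#.
D# to F# is a minor third: 3 semitones.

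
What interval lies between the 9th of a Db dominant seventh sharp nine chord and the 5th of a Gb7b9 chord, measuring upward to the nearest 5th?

d7

The 9th of Db dominant seventh sharp nine is E; the 5th of Gb7b9 is Db.
E up to Db is 9 semitones, a whole step narrower than a major seventh, so the interval is diminished.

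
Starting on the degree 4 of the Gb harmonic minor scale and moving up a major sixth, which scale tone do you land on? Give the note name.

Ab

The scale is Gb Ab Bbb Cb Db Ebb F.
The degree 4 is Cb; a major sixth above that is Ab — scale degree 2.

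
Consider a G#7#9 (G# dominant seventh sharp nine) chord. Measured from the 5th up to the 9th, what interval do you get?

augmented 5th

G#7#9 (G# dominant seventh sharp nine) is spelled G#–B#–D#–F#–A##.
The 5th is D# and the 9th is A##.
D# up to A## is 8 semitones, a half step wider than a perfect fifth, so the interval is augmented.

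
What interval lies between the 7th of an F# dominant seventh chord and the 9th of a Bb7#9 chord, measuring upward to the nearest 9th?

major 6th

The 7th of F# dominant seventh is E; the 9th of Bb7#9 is C#.
From E to C# is 9 semitones, exactly the major sixth.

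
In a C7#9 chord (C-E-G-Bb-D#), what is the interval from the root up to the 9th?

Root = C; 9th = D#.
9 letter names make it a ninth; at 15 semitones (a half step wider than major) the quality is augmented.

augmented ninth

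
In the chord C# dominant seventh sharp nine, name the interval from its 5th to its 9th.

augmented fifth

C#7#9 (C# dominant seventh sharp nine): C#–E#–G#–B–D##.
So we need the interval from G# up to D##.
G# up to D## is 8 semitones, a half step wider than a perfect fifth, so the interval is augmented.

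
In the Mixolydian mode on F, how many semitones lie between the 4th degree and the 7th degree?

5

The scale is F G A Bb C D Eb.
Bb up to Eb is a perfect fourth — 5 semitones.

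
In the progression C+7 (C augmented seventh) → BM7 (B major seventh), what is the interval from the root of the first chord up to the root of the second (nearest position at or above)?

major seventh

The root of C+7 (C augmented seventh) is C; the root of BM7 (B major seventh) is B.
From C to B is 11 semitones, exactly the major seventh.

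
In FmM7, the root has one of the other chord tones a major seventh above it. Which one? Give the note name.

E

Spelling the chord: F–Ab–C–E.
The root is F. A major seventh above F is E.
E is the chord's 7th.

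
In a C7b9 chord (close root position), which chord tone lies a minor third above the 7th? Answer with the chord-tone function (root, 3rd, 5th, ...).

9th

C7b9 is spelled C, E, G, B♭, D♭.
The 7th is B♭. A minor third above B♭ is D♭.
D♭ is the chord's 9th.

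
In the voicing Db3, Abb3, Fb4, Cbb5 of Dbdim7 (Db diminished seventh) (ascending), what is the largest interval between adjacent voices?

Adjacent intervals: Db3→Abb3 = diminished fifth; Abb3→Fb4 = major sixth; Fb4→Cbb5 = diminished fifth.
The largest is Abb3 to Fb4, a major sixth (9 semitones).

major sixth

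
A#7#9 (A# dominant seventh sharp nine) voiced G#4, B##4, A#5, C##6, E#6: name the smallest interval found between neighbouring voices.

Adjacent intervals: G#4→B##4 = augmented third; B##4→A#5 = diminished seventh; A#5→C##6 = major third; C##6→E#6 = minor third.
The smallest is C##6 to E#6, a minor third (3 semitones).

minor 3rd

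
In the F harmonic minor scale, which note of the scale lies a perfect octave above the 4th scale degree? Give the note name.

The scale is F G A♭ B♭ C D♭ E.
The 4th scale degree is B♭; a perfect octave above that is B♭ — scale degree 4.

Bb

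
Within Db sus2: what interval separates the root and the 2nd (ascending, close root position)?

major second

Dbsus2 is spelled Db Eb Ab.
Root = Db; 2nd = Eb.
Counting 2 letters and 2 half steps from Db gives a major second.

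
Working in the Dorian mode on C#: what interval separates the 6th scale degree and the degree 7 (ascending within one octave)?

C# dorian: C# D# E F# G# A# B.
The 6th scale degree is A# and the scale degree 7 is B.
2 letter names make it a second; at 1 semitone (a half step narrower than major) the quality is minor.

minor second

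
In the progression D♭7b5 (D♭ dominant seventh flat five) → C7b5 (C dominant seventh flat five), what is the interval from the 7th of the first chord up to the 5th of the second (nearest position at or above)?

The 7th of D♭7b5 (D♭ dominant seventh flat five) is C♭; the 5th of C7b5 (C dominant seventh flat five) is G♭.
Counting 5 letters and 7 half steps from C♭ gives a perfect fifth.

perfect fifth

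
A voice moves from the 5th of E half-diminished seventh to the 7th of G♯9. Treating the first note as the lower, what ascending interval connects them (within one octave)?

E half-diminished seventh has B♭ as its 5th, and G♯9 has F♯ as its 7th.
From B♭ to F♯: 8 semitones over a fifth = augmented.

augmented fifth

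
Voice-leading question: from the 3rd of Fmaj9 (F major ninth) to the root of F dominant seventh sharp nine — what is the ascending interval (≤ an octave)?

The 3rd of Fmaj9 (F major ninth) is A; the root of F dominant seventh sharp nine is F.
A up to F is 8 semitones, a half step narrower than a major sixth, so the interval is minor.

minor sixth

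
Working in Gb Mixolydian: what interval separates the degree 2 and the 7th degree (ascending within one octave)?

minor 6th

The scale runs Gb Ab Bb Cb Db Eb Fb.
Degree 2 = Ab; degree 7 = Fb.
From Ab to Fb: 8 semitones over a sixth = minor.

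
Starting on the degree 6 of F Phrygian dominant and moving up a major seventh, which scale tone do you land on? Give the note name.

The scale is F Gb A Bb C Db Eb.
The degree 6 is Db; a major seventh above that is C — scale degree 5.

C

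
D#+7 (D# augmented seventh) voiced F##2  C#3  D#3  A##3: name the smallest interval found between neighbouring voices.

Adjacent intervals: F##2→C#3 = diminished fifth; C#3→D#3 = major second; D#3→A##3 = augmented fifth.
The smallest is C#3 to D#3, a major second (2 semitones).

major 2nd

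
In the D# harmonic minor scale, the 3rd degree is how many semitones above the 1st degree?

3

The scale is D# E# F# G# A# B C##.
D# up to F# is a minor third — 3 semitones.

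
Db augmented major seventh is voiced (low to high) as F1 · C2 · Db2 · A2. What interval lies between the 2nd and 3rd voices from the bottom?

minor second

Those voices are C2 and Db2.
2 letter names make it a second; at 1 semitone (a half step narrower than major) the quality is minor.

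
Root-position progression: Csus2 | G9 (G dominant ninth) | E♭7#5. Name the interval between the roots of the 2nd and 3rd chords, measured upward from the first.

minor sixth

The roots are G and E♭.
From G to E♭: 8 semitones over a sixth = minor.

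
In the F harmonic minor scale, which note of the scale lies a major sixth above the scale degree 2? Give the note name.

The scale is F G Ab Bb C Db E.
The scale degree 2 is G; a major sixth above that is E — scale degree 7.

E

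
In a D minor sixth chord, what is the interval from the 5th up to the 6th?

major second

Dm6 (D minor sixth) is spelled D F A B.
5th = A; 6th = B.
A up to B spans 2 letter names and 2 semitones — a major second.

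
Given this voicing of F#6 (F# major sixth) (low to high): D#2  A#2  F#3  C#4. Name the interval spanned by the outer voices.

The outer voices are D#2 and C#4.
From D# to C#: 22 semitones over a fourteenth = minor.

m14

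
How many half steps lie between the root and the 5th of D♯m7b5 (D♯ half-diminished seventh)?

6

D♯m7b5: D♯-F♯-A-C♯.
D♯ to A is a diminished fifth: 6 semitones.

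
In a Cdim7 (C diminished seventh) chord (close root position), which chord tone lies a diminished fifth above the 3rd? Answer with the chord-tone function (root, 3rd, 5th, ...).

7th

Cdim7: C–Eb–Gb–Bbb.
The 3rd is Eb. A diminished fifth above Eb is Bbb.
Bbb is the chord's 7th.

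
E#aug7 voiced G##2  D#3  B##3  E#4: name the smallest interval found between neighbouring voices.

diminished fourth

Adjacent intervals: G##2→D#3 = diminished fifth; D#3→B##3 = augmented sixth; B##3→E#4 = diminished fourth.
The smallest is B##3 to E#4, a diminished fourth (4 semitones).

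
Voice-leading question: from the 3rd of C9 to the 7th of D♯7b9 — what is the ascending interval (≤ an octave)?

major sixth

The 3rd of C9 is E; the 7th of D♯7b9 is C♯.
E up to C♯ spans 6 letter names and 9 semitones — a major sixth.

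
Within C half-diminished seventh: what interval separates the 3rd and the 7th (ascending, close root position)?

The chord tones of Cø7 are C-E♭-G♭-B♭.
So we need the interval from E♭ up to B♭.
E♭ up to B♭ spans 5 letter names and 7 semitones — a perfect fifth.

perfect fifth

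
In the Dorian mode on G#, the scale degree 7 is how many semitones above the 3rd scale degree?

The scale is G# A# B C# D# E# F#.
B up to F# is a perfect fifth — 7 semitones.

7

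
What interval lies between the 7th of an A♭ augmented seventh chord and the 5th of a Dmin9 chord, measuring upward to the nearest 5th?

A♭ augmented seventh has G♭ as its 7th, and Dmin9 has A as its 5th.
2 letter names make it a second; at 3 semitones (a half step wider than major) the quality is augmented.

augmented second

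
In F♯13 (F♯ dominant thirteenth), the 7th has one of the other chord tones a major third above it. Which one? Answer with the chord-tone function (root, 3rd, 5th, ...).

Spelling the chord: F♯ A♯ C♯ E G♯ D♯.
The 7th is E. A major third above E is G♯.
G♯ is the chord's 9th.

9th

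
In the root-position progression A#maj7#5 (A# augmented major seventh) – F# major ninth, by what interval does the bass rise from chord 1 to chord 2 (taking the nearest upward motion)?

The roots are A# and F#.
From A# to F#: 8 semitones over a sixth = minor.

minor sixth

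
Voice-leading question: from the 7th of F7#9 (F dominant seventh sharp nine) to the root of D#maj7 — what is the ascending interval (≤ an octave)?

augmented seventh

The 7th of F7#9 (F dominant seventh sharp nine) is Eb; the root of D#maj7 is D#.
Eb up to D# is 12 semitones, a half step wider than a major seventh, so the interval is augmented.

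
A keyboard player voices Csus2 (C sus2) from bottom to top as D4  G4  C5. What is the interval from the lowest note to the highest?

The outer voices are D4 and C5.
D up to C is 10 semitones, a half step narrower than a major seventh, so the interval is minor.

minor seventh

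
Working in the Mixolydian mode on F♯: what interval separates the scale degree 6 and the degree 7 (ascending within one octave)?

F♯ mixolydian: F♯ G♯ A♯ B C♯ D♯ E.
So we need the interval from D♯ up to E.
From D♯ to E: 1 semitone over a second = minor.

minor second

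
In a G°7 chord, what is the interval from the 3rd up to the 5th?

Spelling the chord: G Bb Db Fb.
3rd = Bb; 5th = Db.
3 letter names make it a third; at 3 semitones (a half step narrower than major) the quality is minor.

m3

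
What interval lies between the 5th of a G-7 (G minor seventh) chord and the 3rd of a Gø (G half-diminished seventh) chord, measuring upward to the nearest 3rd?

minor 6th

The 5th of G-7 (G minor seventh) is D; the 3rd of Gø (G half-diminished seventh) is B♭.
6 letter names make it a sixth; at 8 semitones (a half step narrower than major) the quality is minor.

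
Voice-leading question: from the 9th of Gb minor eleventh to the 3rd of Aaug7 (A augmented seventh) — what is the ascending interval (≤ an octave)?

A3

The 9th of Gb minor eleventh is Ab; the 3rd of Aaug7 (A augmented seventh) is C#.
3 letter names make it a third; at 5 semitones (a half step wider than major) the quality is augmented.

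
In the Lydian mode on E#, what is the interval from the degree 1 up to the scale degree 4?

augmented 4th

The scale runs E# F## G## A## B# C## D##.
Degree 1 = E#; scale degree 4 = A##.
4 letter names make it a fourth; at 6 semitones (a half step wider than perfect) the quality is augmented.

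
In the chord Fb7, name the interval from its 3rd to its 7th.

Fb7 is spelled Fb–Ab–Cb–Ebb.
The 3rd is Ab and the 7th is Ebb.
Ab up to Ebb is 6 semitones, a half step narrower than a perfect fifth, so the interval is diminished.

diminished 5th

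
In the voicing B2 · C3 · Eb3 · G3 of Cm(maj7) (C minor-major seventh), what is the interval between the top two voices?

Those voices are Eb3 and G3.
Counting 3 letters and 4 half steps from Eb gives a major third.

major 3rd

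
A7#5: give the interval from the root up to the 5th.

Spelling the chord: A–C#–E#–G.
So we need the interval from A up to E#.
5 letter names make it a fifth; at 8 semitones (a half step wider than perfect) the quality is augmented.

augmented fifth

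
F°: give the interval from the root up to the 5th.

Spelling the chord: F, Ab, Cb.
That puts F below Cb.
5 letter names make it a fifth; at 6 semitones (a half step narrower than perfect) the quality is diminished.

diminished 5th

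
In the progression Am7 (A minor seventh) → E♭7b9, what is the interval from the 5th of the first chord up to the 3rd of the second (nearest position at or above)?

The 5th of Am7 (A minor seventh) is E; the 3rd of E♭7b9 is G.
E up to G is 3 semitones, a half step narrower than a major third, so the interval is minor.

minor 3rd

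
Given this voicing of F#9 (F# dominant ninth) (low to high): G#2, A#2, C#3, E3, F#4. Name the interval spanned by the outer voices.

The outer voices are G#2 and F#4.
From G# to F#: 22 semitones over a fourteenth = minor.

m14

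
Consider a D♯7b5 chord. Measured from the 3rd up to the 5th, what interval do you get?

diminished third

D♯7b5: D♯, F𝄪, A, C♯.
The 3rd is F𝄪 and the 5th is A.
F𝄪 up to A is 2 semitones, a whole step narrower than a major third, so the interval is diminished.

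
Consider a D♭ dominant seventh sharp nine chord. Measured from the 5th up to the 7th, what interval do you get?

The chord tones of D♭7#9 (D♭ dominant seventh sharp nine) are D♭–F–A♭–C♭–E.
5th = A♭; 7th = C♭.
From A♭ to C♭: 3 semitones over a third = minor.

minor 3rd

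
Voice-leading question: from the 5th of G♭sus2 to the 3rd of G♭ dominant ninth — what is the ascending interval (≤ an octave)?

The 5th of G♭sus2 is D♭; the 3rd of G♭ dominant ninth is B♭.
D♭ up to B♭ spans 6 letter names and 9 semitones — a major sixth.

M6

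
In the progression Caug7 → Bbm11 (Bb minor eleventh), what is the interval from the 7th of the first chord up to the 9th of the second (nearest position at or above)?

major second

Caug7 has Bb as its 7th, and Bbm11 (Bb minor eleventh) has C as its 9th.
From Bb to C is 2 semitones, exactly the major second.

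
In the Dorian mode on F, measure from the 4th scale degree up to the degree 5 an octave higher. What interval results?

major ninth

Spelling the Dorian mode on F: F G Ab Bb C D Eb.
The 4th scale degree is Bb and the 5th scale degree (up an octave) is C.
Bb up to C spans 9 letter names and 14 semitones — a major ninth.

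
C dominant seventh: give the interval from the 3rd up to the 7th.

d5

C7 (C dominant seventh) is spelled C, E, G, B♭.
The 3rd is E and the 7th is B♭.
From E to B♭: 6 semitones over a fifth = diminished.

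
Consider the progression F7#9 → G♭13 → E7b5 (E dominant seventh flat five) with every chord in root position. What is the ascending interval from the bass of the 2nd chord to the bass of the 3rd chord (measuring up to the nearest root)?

augmented sixth

The roots are G♭ and E.
From G♭ to E: 10 semitones over a sixth = augmented.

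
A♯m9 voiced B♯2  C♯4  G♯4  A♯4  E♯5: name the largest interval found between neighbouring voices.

minor ninth

Adjacent intervals: B♯2→C♯4 = minor ninth; C♯4→G♯4 = perfect fifth; G♯4→A♯4 = major second; A♯4→E♯5 = perfect fifth.
The largest is B♯2 to C♯4, a minor ninth (13 semitones).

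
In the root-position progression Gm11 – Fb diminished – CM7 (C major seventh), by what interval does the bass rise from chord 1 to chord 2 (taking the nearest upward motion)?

diminished seventh

The roots are G and Fb.
From G to Fb: 9 semitones over a seventh = diminished.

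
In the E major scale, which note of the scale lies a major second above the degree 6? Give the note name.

The scale is E F♯ G♯ A B C♯ D♯.
The degree 6 is C♯; a major second above that is D♯ — scale degree 7.

D#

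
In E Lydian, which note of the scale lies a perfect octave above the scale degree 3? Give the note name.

G#

The scale is E F♯ G♯ A♯ B C♯ D♯.
The scale degree 3 is G♯; a perfect octave above that is G♯ — scale degree 3.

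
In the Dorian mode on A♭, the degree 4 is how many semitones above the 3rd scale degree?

The scale is A♭ B♭ C♭ D♭ E♭ F G♭.
C♭ up to D♭ is a major second — 2 semitones.

2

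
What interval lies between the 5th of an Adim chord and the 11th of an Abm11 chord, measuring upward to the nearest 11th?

minor seventh

The 5th of Adim is Eb; the 11th of Abm11 is Db.
7 letter names make it a seventh; at 10 semitones (a half step narrower than major) the quality is minor.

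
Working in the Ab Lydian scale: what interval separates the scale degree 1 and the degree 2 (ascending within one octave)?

major second

Ab lydian: Ab Bb C D Eb F G.
The scale degree 1 is Ab and the 2nd degree is Bb.
From Ab to Bb is 2 semitones, exactly the major second.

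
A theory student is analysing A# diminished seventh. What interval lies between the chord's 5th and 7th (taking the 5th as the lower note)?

m3

A#°7 (A# diminished seventh): A#–C#–E–G.
That puts E below G.
From E to G: 3 semitones over a third = minor.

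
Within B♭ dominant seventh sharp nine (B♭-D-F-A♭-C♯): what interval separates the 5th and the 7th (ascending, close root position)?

m3

So we need the interval from F up to A♭.
From F to A♭: 3 semitones over a third = minor.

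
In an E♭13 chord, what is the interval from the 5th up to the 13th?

major ninth

Spelling the chord: E♭–G–B♭–D♭–F–C.
The 5th is B♭ and the 13th is C.
B♭ up to C spans 9 letter names and 14 semitones — a major ninth.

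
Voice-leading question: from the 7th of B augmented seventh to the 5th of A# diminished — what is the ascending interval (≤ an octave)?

perfect fifth

The 7th of B augmented seventh is A; the 5th of A# diminished is E.
Counting 5 letters and 7 half steps from A gives a perfect fifth.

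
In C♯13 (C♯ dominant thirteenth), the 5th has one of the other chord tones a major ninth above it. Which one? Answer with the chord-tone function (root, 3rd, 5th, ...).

13th

C♯ dominant thirteenth: C♯ E♯ G♯ B D♯ A♯.
The 5th is G♯. A major ninth above G♯ is A♯.
A♯ is the chord's 13th.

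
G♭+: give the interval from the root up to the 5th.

The chord tones of G♭+ are G♭ B♭ D.
Root = G♭; 5th = D.
G♭ up to D is 8 semitones, a half step wider than a perfect fifth, so the interval is augmented.

augmented fifth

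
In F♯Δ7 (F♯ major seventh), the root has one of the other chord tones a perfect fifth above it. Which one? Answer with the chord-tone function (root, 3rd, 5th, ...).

5th

The chord tones of F♯Δ7 are F♯-A♯-C♯-E♯.
The root is F♯. A perfect fifth above F♯ is C♯.
C♯ is the chord's 5th.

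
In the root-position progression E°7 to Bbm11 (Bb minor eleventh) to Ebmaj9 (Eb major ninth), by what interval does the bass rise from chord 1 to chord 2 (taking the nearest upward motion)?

The roots are E and Bb.
5 letter names make it a fifth; at 6 semitones (a half step narrower than perfect) the quality is diminished.

diminished fifth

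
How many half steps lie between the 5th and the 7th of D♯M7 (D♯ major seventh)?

4

D♯M7 is spelled D♯, F𝄪, A♯, C𝄪.
A♯ to C𝄪 is a major third: 4 semitones.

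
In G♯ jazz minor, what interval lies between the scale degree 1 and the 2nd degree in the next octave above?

major ninth

G♯ melodic minor: G♯ A♯ B C♯ D♯ E♯ F𝄪.
Scale degree 1 = G♯; 2nd degree (up an octave) = A♯.
From G♯ to A♯ is 14 semitones, exactly the major ninth.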